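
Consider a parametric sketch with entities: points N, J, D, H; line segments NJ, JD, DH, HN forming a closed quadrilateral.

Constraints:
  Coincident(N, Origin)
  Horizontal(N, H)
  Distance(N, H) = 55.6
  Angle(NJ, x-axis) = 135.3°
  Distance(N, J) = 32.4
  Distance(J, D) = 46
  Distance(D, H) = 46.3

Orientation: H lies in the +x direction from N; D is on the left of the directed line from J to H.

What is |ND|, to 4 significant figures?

38.79

Checks: |NH| = 55.60 ✓; |NJ| = 32.40 ✓; |JD| = 46.00 ✓; |DH| = 46.30 ✓.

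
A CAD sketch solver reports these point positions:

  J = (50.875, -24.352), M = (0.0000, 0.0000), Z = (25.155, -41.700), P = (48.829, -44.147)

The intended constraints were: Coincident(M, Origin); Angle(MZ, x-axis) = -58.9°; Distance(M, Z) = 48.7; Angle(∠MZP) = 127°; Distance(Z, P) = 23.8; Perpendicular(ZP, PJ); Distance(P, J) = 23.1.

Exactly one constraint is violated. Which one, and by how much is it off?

Distance(P, J) = 23.1 — off by 3.20.

M = (0.00, 0.00) ✓; MZ at -58.90° ✓; |MZ| = 48.70 ✓; ∠MZP = 127.0° ✓; |ZP| = 23.80 ✓; ∠(ZP, PJ) = 90.00° ✓; |PJ| = 19.90 ✗.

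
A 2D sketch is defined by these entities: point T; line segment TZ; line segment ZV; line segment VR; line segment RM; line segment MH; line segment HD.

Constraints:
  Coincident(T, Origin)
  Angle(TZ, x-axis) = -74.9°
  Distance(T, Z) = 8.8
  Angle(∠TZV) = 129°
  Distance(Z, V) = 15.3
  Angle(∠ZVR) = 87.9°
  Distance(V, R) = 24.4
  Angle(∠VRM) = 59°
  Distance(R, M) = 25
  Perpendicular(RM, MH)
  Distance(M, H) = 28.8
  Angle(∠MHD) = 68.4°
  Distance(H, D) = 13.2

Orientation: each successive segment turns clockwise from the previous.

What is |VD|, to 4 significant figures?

3.030

RM ⟂ MH, so MH runs at -69.00°; with |MH| = 28.8, H = (7.754, -23.80). ∠MHD = 68.4° gives HD at 179.4° from the x-axis; with |HD| = 13.2, D = (-5.445, -23.66). Then |VD| = |D − V| = 3.030.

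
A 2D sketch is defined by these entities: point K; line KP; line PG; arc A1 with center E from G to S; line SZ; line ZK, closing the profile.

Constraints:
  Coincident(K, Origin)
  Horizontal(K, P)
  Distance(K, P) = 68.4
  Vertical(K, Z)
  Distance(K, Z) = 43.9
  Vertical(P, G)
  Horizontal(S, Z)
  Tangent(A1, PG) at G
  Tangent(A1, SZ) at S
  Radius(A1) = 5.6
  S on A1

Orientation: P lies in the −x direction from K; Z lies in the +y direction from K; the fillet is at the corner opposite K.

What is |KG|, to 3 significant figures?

78.4

K is at the origin; KP is horizontal with |KP| = 68.4 and P on the −x side, so P = (-68.4, 0.00). K and Z share the same x with |KZ| = 43.9 and Z on the +y side, so Z = (0.00, 43.9). The virtual corner opposite K is at (-68.4, 43.9). A1 meets PG tangentially, so EG is at right angles to PG and the tangent condition forces ES to be normal to SZ, with radius 5.6, so the center E sits 5.6 in from both sides at E = (-62.8, 38.3). That places the tangent points at G = (-68.4, 38.3) on PG and S = (-62.8, 43.9) on SZ. Then |KG| = |G − K| = 78.4.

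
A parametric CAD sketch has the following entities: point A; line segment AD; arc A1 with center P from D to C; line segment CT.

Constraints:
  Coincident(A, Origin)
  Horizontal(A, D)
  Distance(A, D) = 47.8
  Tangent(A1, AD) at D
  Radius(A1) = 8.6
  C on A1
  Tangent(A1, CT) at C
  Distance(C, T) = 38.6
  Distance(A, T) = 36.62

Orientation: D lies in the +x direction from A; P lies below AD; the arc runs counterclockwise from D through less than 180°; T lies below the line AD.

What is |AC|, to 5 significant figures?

41.315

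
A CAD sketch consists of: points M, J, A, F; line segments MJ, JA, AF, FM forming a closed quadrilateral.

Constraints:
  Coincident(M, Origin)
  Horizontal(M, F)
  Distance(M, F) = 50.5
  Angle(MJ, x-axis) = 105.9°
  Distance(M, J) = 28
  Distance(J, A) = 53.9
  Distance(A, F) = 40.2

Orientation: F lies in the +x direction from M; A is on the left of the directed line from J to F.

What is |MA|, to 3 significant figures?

59.8

M is at the origin; M and F share the same y with |MF| = 50.5 and F in +x, so F = (50.5, 0). MJ runs at 105.9° with |MJ| = 28.0, so J = (-7.67, 26.9). A is determined by |JA| = 53.9 and |AF| = 40.2 together: it lies at the intersection of circle(J, 53.9) and circle(F, 40.2). With |JF| = 64.1, the foot of the radical line on JF is 42.1 from J and the perpendicular offset is √(53.9² − 42.1²) = 33.6. Taking the left-of-JF solution: A = (44.7, 39.8).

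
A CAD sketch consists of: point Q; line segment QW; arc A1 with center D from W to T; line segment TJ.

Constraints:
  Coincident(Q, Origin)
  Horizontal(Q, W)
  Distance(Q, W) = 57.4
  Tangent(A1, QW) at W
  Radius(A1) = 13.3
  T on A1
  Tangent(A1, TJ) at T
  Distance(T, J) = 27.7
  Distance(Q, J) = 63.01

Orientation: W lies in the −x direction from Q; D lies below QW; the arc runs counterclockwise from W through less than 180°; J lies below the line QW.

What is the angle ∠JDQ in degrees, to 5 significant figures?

82.932°

Checks: ∠(DW, WQ) = 90.00° ✓; |DT| = 13.30 ✓; ∠(DT, TJ) = 90.00° ✓; |TJ| = 27.70 ✓; |QJ| = 63.01 ✓.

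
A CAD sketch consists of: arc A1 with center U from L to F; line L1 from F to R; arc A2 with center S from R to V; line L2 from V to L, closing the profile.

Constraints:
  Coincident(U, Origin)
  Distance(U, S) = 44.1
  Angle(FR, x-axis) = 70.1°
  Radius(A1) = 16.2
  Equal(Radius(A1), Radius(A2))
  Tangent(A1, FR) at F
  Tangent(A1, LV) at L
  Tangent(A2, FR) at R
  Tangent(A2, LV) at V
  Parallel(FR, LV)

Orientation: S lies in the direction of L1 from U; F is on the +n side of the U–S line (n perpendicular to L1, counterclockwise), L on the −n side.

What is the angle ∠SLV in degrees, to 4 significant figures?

20.17°

The slot axis is L1's direction at 70.1°, so u = (cos 70.1°, sin 70.1°) = (0.3404, 0.9403) and n = (−sin 70.1°, cos 70.1°) = (-0.9403, 0.3404). U is at the origin and S lies 44.1 along u from U, so S = 44.1·u = (15.01, 41.47). Tangency of A1 to both parallel lines with radius 16.2 puts F and L at U ± 16.2·n: F = (-15.23, 5.514), L = (15.23, -5.514). Equal radii place R and V the same way about S: R = S + 16.2·n = (-0.2219, 46.98), V = S − 16.2·n = (30.24, 35.95). Then cos ∠SLV = LS·LV / (|LS||LV|), giving 20.17°.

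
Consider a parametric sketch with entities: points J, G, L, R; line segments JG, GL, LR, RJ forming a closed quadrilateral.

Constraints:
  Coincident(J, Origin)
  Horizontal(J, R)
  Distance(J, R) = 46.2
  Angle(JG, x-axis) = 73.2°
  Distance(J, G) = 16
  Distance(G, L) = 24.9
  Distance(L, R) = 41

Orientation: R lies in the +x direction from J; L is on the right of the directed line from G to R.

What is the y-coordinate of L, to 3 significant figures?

-9.52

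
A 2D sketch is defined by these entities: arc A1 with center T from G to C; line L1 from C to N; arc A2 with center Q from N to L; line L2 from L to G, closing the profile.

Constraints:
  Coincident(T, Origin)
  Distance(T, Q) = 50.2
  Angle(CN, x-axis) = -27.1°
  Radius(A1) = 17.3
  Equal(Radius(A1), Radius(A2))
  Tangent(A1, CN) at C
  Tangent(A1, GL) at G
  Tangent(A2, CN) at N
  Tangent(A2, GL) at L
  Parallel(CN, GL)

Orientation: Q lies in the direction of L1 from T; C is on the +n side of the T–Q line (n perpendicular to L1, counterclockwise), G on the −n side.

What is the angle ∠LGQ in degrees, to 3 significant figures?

19.0°

The slot axis is L1's direction at -27.1°, so u = (cos -27.1°, sin -27.1°) = (0.890, -0.456) and n = (−sin -27.1°, cos -27.1°) = (0.456, 0.890). T is at the origin and Q lies 50.2 along u from T, so Q = 50.2·u = (44.7, -22.9). Tangency of A1 to both parallel lines with radius 17.3 puts C and G at T ± 17.3·n: C = (7.88, 15.4), G = (-7.88, -15.4). Equal radii place N and L the same way about Q: N = Q + 17.3·n = (52.6, -7.47), L = Q − 17.3·n = (36.8, -38.3). Then cos ∠LGQ = GL·GQ / (|GL||GQ|), giving 19.0°.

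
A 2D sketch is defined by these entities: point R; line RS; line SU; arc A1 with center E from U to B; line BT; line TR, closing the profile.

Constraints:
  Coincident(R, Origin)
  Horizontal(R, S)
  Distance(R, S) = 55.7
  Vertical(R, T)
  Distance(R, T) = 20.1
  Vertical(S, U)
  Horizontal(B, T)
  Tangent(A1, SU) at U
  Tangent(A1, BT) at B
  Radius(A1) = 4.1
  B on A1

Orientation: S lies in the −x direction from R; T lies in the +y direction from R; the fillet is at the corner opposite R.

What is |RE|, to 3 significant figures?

54.0

R and T share the same x with |RT| = 20.1 and T on the +y side, so T = (0.00, 20.1). The virtual corner opposite R is at (-55.7, 20.1). A1 meets SU tangentially, so EU is at right angles to SU and since A1 is tangent to BT there, EB ⟂ BT, with radius 4.1, so the center E sits 4.1 in from both sides at E = (-51.6, 16.0). Then |RE| = |E − R| = 54.0.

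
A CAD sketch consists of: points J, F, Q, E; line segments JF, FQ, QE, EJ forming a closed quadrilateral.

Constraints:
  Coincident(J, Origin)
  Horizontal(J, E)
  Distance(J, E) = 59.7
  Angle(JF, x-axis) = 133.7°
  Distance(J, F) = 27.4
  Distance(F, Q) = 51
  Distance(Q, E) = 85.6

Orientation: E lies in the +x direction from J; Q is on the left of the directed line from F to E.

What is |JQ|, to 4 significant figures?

65.37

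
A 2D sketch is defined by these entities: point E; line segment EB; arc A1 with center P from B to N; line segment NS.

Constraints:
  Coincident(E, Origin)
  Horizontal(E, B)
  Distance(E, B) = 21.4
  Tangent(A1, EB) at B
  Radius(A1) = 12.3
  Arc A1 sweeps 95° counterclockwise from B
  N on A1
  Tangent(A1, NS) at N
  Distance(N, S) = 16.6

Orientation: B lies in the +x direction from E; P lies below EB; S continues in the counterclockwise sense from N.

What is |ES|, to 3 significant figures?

31.7

E is at the origin; EB is horizontal with |EB| = 21.4 and B on the +x side, so B = (21.4, 0.00). The tangent condition forces PB to be normal to EB, so P = B + (0, -12.3) = (21.4, -12.3). On A1, B sits at bearing 90° from P; a 95° counterclockwise sweep puts N at bearing 185°, so N = P + 12.3·(cos 185°, sin 185°) = (9.15, -13.4). Tangency of A1 to NS means the radius PN is perpendicular to NS, so NS runs along (−sin 185°, cos 185°); with |NS| = 16.6, S = (10.6, -29.9). Then |ES| = |S − E| = 31.7.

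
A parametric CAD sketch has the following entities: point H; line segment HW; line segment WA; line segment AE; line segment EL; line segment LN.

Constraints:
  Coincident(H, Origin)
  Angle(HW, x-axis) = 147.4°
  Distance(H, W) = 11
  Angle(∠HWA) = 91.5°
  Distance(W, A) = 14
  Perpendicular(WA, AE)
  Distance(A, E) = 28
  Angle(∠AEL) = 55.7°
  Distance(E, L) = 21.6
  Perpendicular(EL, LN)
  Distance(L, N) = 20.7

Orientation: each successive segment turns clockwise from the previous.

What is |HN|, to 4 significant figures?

14.71

H is at the origin; HW runs at 147.4° with length 11.0, so W = (-9.267, 5.926). ∠HWA = 91.5° gives WA at 58.90° from the x-axis; with |WA| = 14.0, A = (-2.036, 17.91). WA is perpendicular to AE, so AE runs at -31.10°; with |AE| = 28.0, E = (21.94, 3.451). ∠AEL = 55.7° gives EL at -155.4° from the x-axis; with |EL| = 21.6, L = (2.300, -5.540). EL is perpendicular to LN, so LN runs at 114.6°; with |LN| = 20.7, N = (-6.317, 13.28). Then |HN| = |N − H| = 14.71.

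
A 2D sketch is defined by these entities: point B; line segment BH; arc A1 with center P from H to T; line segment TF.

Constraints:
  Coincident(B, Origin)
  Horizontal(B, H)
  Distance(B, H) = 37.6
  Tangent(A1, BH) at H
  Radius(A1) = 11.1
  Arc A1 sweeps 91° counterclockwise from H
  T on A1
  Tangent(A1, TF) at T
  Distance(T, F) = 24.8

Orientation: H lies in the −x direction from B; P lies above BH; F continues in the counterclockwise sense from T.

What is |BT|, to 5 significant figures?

28.808

B is at the origin; BH is horizontal with |BH| = 37.6 and H on the −x side, so H = (-37.600, 0.0000). Since A1 is tangent to BH there, PH ⟂ BH, so P = H + (0, 11.1) = (-37.600, 11.100). On A1, H sits at bearing -90° from P; a 91° counterclockwise sweep puts T at bearing 1°, so T = P + 11.1·(cos 1°, sin 1°) = (-26.502, 11.294). Then |BT| = |T − B| = 28.808.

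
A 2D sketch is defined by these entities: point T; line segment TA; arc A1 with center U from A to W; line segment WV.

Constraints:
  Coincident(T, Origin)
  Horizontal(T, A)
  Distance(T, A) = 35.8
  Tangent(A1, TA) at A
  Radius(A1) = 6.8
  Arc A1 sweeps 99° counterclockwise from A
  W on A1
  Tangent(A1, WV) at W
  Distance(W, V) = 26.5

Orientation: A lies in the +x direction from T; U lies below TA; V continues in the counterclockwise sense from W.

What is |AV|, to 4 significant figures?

34.13

On A1, A sits at bearing 90° from U; a 99° counterclockwise sweep puts W at bearing 189°, so W = U + 6.8·(cos 189°, sin 189°) = (29.08, -7.864). Since A1 is tangent to WV there, UW ⟂ WV, so WV runs along (−sin 189°, cos 189°); with |WV| = 26.5, V = (33.23, -34.04). Then |AV| = |V − A| = 34.13.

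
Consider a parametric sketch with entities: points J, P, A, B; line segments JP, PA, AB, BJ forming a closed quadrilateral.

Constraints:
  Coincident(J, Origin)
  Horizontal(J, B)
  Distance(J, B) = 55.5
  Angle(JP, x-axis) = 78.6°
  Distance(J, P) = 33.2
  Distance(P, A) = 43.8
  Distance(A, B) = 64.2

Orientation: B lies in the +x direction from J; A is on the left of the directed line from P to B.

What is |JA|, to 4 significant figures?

73.25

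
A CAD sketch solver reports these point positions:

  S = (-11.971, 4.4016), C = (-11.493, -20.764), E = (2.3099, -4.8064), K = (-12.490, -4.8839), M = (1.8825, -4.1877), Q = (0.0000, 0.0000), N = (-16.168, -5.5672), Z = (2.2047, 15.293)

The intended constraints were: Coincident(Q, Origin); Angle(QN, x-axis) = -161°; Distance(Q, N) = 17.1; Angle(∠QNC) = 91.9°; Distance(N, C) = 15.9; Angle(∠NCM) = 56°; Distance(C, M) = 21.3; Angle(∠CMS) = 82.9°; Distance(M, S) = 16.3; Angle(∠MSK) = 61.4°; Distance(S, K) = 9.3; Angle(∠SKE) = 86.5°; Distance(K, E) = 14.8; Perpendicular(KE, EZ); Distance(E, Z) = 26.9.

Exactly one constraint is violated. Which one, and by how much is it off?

Distance(E, Z) = 26.9 — off by 6.80.

Q = (0.00, 0.00) ✓; QN at -161.0° ✓; |QN| = 17.10 ✓; ∠QNC = 91.90° ✓; |NC| = 15.90 ✓; ∠NCM = 56.00° ✓; |CM| = 21.30 ✓; ∠CMS = 82.90° ✓; |MS| = 16.30 ✓; ∠MSK = 61.40° ✓; |SK| = 9.300 ✓; ∠SKE = 86.50° ✓; |KE| = 14.80 ✓; ∠(KE, EZ) = 90.00° ✓; |EZ| = 20.10 ✗.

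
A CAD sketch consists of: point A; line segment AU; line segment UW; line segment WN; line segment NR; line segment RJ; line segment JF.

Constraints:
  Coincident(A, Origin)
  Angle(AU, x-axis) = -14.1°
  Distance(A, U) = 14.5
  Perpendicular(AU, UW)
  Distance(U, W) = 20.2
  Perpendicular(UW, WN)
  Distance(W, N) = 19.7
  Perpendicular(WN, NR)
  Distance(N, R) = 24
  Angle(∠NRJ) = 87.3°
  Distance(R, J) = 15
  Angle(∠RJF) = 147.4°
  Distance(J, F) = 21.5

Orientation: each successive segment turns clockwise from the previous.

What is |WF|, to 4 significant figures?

16.82

A is at the origin; AU runs at -14.1° with length 14.5, so U = (14.06, -3.532). AU is perpendicular to UW, so UW runs at -104.1°; with |UW| = 20.2, W = (9.142, -23.12). UW ⟂ WN, so WN runs at 165.9°; with |WN| = 19.7, N = (-9.964, -18.32). WN ⟂ NR, so NR runs at 75.90°; with |NR| = 24.0, R = (-4.118, 4.952). ∠NRJ = 87.3° gives RJ at -16.80° from the x-axis; with |RJ| = 15.0, J = (10.24, 0.6168). ∠RJF = 147.4° gives JF at -49.40° from the x-axis; with |JF| = 21.5, F = (24.23, -15.71). Then |WF| = |F − W| = 16.82.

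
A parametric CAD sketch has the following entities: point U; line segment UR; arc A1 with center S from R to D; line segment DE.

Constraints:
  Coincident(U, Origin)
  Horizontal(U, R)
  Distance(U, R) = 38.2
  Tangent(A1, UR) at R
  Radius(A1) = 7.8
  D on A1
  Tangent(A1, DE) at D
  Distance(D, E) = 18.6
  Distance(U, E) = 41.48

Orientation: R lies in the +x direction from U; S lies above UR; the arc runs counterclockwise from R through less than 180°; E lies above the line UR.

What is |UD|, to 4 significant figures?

45.89

U is at the origin; UR is horizontal with |UR| = 38.2 and R on the +x side, so R = (38.20, 0.000). Since A1 is tangent to UR there, SR ⟂ UR, so S = R + (0, 7.8) = (38.20, 7.800). Since SD ⟂ DE (tangency), |SE| = √(7.8² + 18.6²) = 20.17 regardless of where D sits on A1. So E lies on both circle(U, 41.48) and circle(S, 20.17); the above-UR intersection is E = (31.61, 26.86). D is the foot of the tangent from E: D = (44.01, 13.00).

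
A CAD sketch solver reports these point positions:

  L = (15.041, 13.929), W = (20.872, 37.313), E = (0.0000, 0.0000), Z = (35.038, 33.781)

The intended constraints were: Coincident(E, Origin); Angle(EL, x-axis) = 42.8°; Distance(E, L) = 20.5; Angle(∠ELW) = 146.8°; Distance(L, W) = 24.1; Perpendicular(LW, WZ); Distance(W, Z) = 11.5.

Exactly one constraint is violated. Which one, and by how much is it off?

Distance(W, Z) = 11.5 — off by 3.10.

E = (0.00, 0.00) ✓; EL at 42.80° ✓; |EL| = 20.50 ✓; ∠ELW = 146.8° ✓; |LW| = 24.10 ✓; ∠(LW, WZ) = 90.00° ✓; |WZ| = 14.60 ✗.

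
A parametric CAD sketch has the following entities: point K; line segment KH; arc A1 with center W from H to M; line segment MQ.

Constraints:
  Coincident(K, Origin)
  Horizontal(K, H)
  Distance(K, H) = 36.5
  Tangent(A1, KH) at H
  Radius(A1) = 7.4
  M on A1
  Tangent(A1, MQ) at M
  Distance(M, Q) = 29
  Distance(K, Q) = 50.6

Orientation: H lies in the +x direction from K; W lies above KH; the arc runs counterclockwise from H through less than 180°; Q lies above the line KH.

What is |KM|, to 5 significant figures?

44.594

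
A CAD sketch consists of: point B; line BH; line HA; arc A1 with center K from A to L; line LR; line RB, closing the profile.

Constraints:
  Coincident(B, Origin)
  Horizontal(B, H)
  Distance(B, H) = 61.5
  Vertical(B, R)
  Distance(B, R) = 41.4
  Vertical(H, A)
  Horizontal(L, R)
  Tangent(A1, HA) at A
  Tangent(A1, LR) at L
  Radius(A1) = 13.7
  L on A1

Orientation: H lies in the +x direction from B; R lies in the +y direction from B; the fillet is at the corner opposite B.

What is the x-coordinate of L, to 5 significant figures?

47.800

B is at the origin; BH is horizontal with |BH| = 61.5 and H on the +x side, so H = (61.500, 0.0000). B and R share the same x with |BR| = 41.4 and R on the +y side, so R = (0.0000, 41.400). The virtual corner opposite B is at (61.500, 41.400). Since A1 is tangent to HA there, KA ⟂ HA and A1 meets LR tangentially, so KL is at right angles to LR, with radius 13.7, so the center K sits 13.7 in from both sides at K = (47.800, 27.700). That places the tangent points at A = (61.500, 27.700) on HA and L = (47.800, 41.400) on LR. So L.x = 47.800.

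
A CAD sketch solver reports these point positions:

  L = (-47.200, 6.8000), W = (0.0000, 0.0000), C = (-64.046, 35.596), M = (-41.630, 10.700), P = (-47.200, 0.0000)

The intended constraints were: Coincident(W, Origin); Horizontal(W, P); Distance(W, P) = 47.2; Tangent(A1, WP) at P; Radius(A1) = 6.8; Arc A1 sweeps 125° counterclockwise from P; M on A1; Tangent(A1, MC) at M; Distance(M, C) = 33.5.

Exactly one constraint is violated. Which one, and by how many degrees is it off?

Tangent(A1, MC) at M — off by 7.00°.

W = (0.00, 0.00) ✓; W.y = 0.00, P.y = 0.00 ✓; |WP| = 47.20 ✓; ∠(LP, PW) = 90.00° ✓; |LP| = 6.800 ✓; bearing(L→M) − bearing(L→P) = 125.0° ✓; |LM| = 6.800 ✓; ∠(LM, MC) = 83.00° ✗; |MC| = 33.50 ✓.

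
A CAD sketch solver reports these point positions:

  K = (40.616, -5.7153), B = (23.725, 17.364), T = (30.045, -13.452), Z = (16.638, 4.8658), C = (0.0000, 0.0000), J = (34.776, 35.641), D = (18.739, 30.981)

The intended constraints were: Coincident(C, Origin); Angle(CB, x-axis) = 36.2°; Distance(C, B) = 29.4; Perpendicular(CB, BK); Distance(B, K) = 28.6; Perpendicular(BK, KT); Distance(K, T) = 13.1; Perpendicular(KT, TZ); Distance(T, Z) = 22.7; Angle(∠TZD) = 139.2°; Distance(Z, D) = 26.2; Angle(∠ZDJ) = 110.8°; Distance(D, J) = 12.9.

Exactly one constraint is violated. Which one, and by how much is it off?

Distance(D, J) = 12.9 — off by 3.80.

C = (0.00, 0.00) ✓; CB at 36.20° ✓; |CB| = 29.40 ✓; ∠(CB, BK) = 90.00° ✓; |BK| = 28.60 ✓; ∠(BK, KT) = 90.00° ✓; |KT| = 13.10 ✓; ∠(KT, TZ) = 90.00° ✓; |TZ| = 22.70 ✓; ∠TZD = 139.2° ✓; |ZD| = 26.20 ✓; ∠ZDJ = 110.8° ✓; |DJ| = 16.70 ✗.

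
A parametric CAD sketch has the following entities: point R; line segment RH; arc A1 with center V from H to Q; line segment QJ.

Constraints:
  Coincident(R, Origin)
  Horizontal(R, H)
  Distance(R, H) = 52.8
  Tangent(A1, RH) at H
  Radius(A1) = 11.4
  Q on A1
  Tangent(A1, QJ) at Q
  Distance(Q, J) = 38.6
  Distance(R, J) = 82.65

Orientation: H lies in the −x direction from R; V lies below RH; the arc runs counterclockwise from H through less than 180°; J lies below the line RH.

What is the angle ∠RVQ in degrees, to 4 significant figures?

164.6°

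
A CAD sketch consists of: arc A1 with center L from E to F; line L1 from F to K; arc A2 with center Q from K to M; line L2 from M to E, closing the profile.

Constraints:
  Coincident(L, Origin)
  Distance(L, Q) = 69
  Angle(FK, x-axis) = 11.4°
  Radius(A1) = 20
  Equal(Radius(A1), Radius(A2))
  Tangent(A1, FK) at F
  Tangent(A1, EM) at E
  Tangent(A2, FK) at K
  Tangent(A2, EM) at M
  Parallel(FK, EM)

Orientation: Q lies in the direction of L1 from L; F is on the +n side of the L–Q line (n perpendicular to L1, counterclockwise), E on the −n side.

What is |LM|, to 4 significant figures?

71.84

The slot axis is L1's direction at 11.4°, so u = (cos 11.4°, sin 11.4°) = (0.9803, 0.1977) and n = (−sin 11.4°, cos 11.4°) = (-0.1977, 0.9803). L is at the origin and Q lies 69.0 along u from L, so Q = 69.0·u = (67.64, 13.64). Tangency of A1 to both parallel lines with radius 20.0 puts F and E at L ± 20.0·n: F = (-3.953, 19.61), E = (3.953, -19.61). Equal radii place K and M the same way about Q: K = Q + 20.0·n = (63.69, 33.24), M = Q − 20.0·n = (71.59, -5.967). Then |LM| = |M − L| = 71.84.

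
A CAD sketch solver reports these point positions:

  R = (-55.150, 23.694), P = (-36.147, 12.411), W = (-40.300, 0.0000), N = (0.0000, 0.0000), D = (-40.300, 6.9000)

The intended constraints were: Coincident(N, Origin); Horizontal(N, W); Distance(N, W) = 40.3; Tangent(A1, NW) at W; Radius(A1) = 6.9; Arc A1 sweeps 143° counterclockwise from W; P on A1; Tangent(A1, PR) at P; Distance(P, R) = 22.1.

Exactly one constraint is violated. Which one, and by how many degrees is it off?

Tangent(A1, PR) at P — off by 6.30°.

N = (0.00, 0.00) ✓; N.y = 0.00, W.y = 0.00 ✓; |NW| = 40.30 ✓; ∠(DW, WN) = 90.00° ✓; |DW| = 6.900 ✓; bearing(D→P) − bearing(D→W) = 143.0° ✓; |DP| = 6.901 ✓; ∠(DP, PR) = 83.70° ✗; |PR| = 22.10 ✓.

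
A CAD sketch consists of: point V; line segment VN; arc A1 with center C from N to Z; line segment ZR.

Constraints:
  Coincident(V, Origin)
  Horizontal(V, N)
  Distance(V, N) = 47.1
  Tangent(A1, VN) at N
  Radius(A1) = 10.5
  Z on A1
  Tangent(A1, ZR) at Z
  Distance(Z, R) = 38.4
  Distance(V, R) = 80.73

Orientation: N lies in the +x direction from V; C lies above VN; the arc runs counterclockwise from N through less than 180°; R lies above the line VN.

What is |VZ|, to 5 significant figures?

57.783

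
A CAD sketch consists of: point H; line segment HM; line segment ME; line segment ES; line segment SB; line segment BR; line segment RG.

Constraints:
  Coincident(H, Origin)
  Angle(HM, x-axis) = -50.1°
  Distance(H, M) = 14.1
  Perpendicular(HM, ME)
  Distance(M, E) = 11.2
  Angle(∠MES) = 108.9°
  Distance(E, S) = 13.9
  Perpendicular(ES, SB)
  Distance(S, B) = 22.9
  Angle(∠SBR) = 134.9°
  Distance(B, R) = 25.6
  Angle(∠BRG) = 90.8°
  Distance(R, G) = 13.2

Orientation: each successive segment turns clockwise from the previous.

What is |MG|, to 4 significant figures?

23.42

∠SBR = 134.9° gives BR at 13.70° from the x-axis; with |BR| = 25.6, R = (25.30, 14.85). ∠BRG = 90.8° gives RG at -75.50° from the x-axis; with |RG| = 13.2, G = (28.60, 2.071). Then |MG| = |G − M| = 23.42.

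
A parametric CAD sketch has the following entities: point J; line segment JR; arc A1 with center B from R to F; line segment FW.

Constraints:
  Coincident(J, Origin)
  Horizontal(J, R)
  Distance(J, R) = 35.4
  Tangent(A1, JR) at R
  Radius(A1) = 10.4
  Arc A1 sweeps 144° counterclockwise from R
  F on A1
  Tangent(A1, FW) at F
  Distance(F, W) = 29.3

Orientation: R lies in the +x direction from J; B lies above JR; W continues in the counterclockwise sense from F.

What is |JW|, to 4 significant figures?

40.20

On A1, R sits at bearing -90° from B; a 144° counterclockwise sweep puts F at bearing 54°, so F = B + 10.4·(cos 54°, sin 54°) = (41.51, 18.81). The tangent condition forces BF to be normal to FW, so FW runs along (−sin 54°, cos 54°); with |FW| = 29.3, W = (17.81, 36.04). Then |JW| = |W − J| = 40.20.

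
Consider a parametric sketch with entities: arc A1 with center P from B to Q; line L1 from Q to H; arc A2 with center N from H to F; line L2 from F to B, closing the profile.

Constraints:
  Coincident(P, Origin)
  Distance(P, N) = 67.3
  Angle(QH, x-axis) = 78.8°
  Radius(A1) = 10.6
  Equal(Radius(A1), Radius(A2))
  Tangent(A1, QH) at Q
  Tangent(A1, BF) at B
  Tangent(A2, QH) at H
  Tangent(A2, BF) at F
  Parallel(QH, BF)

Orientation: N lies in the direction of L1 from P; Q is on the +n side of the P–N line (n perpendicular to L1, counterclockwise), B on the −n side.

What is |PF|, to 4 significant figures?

68.13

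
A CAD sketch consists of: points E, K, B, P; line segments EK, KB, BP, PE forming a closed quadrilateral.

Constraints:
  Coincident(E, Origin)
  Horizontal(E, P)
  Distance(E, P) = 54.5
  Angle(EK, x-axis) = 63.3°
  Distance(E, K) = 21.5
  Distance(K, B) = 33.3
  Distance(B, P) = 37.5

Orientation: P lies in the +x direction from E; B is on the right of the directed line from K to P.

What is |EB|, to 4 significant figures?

23.03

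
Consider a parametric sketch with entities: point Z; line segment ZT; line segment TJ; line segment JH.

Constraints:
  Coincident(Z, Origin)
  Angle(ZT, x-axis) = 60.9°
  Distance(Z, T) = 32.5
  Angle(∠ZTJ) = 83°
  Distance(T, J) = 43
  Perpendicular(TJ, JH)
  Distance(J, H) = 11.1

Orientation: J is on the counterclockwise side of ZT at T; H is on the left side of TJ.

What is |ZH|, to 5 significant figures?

44.404

∠ZTJ = 83.0°, so TJ runs at 60.9° + (180° − 83.0°) = 157.90° from the x-axis; with |TJ| = 43.0, J = T + 43.0·(cos 157.90°, sin 157.90°) = (-24.035, 44.575). TJ ⟂ JH; with |JH| = 11.1 on the left of TJ, H = J + 11.1·(-0.37622, -0.92653) = (-28.211, 34.291). Then |ZH| = |H − Z| = 44.404.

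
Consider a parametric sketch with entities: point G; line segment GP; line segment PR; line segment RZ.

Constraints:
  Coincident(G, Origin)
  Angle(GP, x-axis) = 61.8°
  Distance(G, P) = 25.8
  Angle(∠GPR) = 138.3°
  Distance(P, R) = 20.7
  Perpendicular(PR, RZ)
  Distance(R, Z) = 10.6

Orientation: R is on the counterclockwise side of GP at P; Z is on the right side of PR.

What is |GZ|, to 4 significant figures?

48.66

∠GPR = 138.3°, so PR runs at 61.8° + (180° − 138.3°) = 103.5° from the x-axis; with |PR| = 20.7, R = P + 20.7·(cos 103.5°, sin 103.5°) = (7.359, 42.87). PR ⟂ RZ; with |RZ| = 10.6 on the right of PR, Z = R + 10.6·(0.9724, 0.2334) = (17.67, 45.34). Then |GZ| = |Z − G| = 48.66.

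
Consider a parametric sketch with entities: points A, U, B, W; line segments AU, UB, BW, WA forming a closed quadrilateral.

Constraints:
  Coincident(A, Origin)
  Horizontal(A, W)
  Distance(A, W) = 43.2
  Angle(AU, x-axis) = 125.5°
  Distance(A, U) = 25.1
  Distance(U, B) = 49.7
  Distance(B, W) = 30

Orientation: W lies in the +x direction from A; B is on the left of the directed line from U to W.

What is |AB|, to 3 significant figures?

44.8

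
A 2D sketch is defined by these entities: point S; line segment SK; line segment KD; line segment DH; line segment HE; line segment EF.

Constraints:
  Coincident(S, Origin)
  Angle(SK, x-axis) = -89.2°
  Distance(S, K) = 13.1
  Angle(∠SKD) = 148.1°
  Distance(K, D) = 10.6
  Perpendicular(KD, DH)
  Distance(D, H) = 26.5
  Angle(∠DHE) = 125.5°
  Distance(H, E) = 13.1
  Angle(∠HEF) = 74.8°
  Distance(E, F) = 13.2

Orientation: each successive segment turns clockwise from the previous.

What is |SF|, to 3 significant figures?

16.2

S is at the origin; SK runs at -89.2° with length 13.1, so K = (0.183, -13.1). ∠SKD = 148.1° gives KD at -121° from the x-axis; with |KD| = 10.6, D = (-5.29, -22.2). The perpendicularity gives DH at right angles to KD, so DH runs at 149°; with |DH| = 26.5, H = (-28.0, -8.49). ∠DHE = 125.5° gives HE at 94.4° from the x-axis; with |HE| = 13.1, E = (-29.0, 4.57). ∠HEF = 74.8° gives EF at -10.8° from the x-axis; with |EF| = 13.2, F = (-16.0, 2.10). Then |SF| = |F − S| = 16.2.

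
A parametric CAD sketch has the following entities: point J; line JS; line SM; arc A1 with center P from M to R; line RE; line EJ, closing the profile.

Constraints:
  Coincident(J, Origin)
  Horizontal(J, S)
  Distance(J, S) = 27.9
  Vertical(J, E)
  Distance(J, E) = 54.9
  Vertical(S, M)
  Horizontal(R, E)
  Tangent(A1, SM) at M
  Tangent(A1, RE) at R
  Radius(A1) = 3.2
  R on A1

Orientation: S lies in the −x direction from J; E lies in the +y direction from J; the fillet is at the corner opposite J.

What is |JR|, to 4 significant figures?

60.20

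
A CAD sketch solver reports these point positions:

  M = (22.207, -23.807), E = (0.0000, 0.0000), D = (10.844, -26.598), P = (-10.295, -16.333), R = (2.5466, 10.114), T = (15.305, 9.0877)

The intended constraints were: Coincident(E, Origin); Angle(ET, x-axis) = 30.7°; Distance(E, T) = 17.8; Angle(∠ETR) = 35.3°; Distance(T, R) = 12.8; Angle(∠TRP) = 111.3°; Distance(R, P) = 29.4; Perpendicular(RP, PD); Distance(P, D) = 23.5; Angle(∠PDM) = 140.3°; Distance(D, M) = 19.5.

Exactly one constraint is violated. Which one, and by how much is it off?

Distance(D, M) = 19.5 — off by 7.80.

E = (0.00, 0.00) ✓; ET at 30.70° ✓; |ET| = 17.80 ✓; ∠ETR = 35.30° ✓; |TR| = 12.80 ✓; ∠TRP = 111.3° ✓; |RP| = 29.40 ✓; ∠(RP, PD) = 90.00° ✓; |PD| = 23.50 ✓; ∠PDM = 140.3° ✓; |DM| = 11.70 ✗.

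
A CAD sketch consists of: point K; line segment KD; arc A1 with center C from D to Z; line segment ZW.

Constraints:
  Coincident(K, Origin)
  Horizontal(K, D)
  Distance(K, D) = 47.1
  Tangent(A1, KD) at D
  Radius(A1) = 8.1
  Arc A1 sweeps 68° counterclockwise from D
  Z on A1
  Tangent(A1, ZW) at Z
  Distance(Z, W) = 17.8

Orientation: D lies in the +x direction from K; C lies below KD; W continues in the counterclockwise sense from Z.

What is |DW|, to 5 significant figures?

25.812

K is at the origin; K and D share the same y with |KD| = 47.1 and D on the +x side, so D = (47.100, 0.0000). A1 meets KD tangentially, so CD is at right angles to KD, so C = D + (0, -8.1) = (47.100, -8.1000). On A1, D sits at bearing 90° from C; a 68° counterclockwise sweep puts Z at bearing 158°, so Z = C + 8.1·(cos 158°, sin 158°) = (39.590, -5.0657). Since A1 is tangent to ZW there, CZ ⟂ ZW, so ZW runs along (−sin 158°, cos 158°); with |ZW| = 17.8, W = (32.922, -21.570). Then |DW| = |W − D| = 25.812.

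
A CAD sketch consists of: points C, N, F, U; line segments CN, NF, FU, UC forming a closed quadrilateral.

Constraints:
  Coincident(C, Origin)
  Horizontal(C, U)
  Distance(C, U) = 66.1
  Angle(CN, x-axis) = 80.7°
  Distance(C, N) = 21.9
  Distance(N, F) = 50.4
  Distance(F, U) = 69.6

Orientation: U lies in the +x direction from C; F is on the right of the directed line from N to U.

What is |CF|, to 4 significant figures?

28.91

C is at the origin; CU is horizontal with |CU| = 66.1 and U in +x, so U = (66.1, 0). CN runs at 80.7° with |CN| = 21.9, so N = (3.539, 21.61). F is determined by |NF| = 50.4 and |FU| = 69.6 together: it lies at the intersection of circle(N, 50.4) and circle(U, 69.6). With |NU| = 66.19, the foot of the radical line on NU is 15.69 from N and the perpendicular offset is √(50.4² − 15.69²) = 47.90. Taking the right-of-NU solution: F = (2.730, -28.78).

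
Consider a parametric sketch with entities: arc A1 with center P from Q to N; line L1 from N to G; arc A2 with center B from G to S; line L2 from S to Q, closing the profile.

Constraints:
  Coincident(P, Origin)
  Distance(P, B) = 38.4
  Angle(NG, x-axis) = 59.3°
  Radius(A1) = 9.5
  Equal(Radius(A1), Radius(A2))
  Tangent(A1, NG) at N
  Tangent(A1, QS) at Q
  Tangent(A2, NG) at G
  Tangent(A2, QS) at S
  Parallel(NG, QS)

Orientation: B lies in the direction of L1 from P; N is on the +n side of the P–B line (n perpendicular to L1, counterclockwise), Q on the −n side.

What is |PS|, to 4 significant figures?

39.56

The slot axis is L1's direction at 59.3°, so u = (cos 59.3°, sin 59.3°) = (0.5105, 0.8599) and n = (−sin 59.3°, cos 59.3°) = (-0.8599, 0.5105). P is at the origin and B lies 38.4 along u from P, so B = 38.4·u = (19.60, 33.02). Tangency of A1 to both parallel lines with radius 9.5 puts N and Q at P ± 9.5·n: N = (-8.169, 4.850), Q = (8.169, -4.850). Equal radii place G and S the same way about B: G = B + 9.5·n = (11.44, 37.87), S = B − 9.5·n = (27.77, 28.17). Then |PS| = |S − P| = 39.56.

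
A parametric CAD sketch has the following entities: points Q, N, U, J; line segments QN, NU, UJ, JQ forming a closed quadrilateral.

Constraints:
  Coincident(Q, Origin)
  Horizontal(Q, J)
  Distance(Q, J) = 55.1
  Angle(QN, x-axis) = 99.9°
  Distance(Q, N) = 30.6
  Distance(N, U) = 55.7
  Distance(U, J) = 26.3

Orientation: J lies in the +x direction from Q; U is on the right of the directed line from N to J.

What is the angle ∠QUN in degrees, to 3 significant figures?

28.3°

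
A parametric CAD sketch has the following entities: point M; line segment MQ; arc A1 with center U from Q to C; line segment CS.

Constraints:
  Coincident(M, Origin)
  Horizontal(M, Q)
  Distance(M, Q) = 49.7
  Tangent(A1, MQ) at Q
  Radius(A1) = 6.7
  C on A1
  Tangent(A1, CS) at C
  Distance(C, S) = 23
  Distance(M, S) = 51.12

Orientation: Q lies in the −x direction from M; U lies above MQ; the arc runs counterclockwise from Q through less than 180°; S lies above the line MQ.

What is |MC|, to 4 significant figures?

43.48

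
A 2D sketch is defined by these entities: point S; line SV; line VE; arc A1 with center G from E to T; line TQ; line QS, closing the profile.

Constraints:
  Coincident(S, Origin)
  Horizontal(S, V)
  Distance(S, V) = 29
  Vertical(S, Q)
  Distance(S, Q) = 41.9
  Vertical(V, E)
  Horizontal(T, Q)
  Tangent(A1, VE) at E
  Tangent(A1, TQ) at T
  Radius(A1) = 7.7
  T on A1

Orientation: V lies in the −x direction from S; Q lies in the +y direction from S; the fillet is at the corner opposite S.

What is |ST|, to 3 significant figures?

47.0

S is at the origin; SV is horizontal with |SV| = 29.0 and V on the −x side, so V = (-29.0, 0.00). S and Q share the same x with |SQ| = 41.9 and Q on the +y side, so Q = (0.00, 41.9). The virtual corner opposite S is at (-29.0, 41.9). Tangency of A1 to VE means the radius GE is perpendicular to VE and since A1 is tangent to TQ there, GT ⟂ TQ, with radius 7.7, so the center G sits 7.7 in from both sides at G = (-21.3, 34.2). That places the tangent points at E = (-29.0, 34.2) on VE and T = (-21.3, 41.9) on TQ. Then |ST| = |T − S| = 47.0.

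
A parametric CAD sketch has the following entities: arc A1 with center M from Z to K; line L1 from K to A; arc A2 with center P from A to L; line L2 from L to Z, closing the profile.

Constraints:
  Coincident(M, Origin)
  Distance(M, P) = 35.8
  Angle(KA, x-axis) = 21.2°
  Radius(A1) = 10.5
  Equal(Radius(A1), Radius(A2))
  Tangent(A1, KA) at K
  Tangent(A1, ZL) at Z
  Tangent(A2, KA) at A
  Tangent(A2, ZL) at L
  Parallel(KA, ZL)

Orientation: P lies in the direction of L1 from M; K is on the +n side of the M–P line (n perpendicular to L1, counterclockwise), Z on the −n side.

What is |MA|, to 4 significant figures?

37.31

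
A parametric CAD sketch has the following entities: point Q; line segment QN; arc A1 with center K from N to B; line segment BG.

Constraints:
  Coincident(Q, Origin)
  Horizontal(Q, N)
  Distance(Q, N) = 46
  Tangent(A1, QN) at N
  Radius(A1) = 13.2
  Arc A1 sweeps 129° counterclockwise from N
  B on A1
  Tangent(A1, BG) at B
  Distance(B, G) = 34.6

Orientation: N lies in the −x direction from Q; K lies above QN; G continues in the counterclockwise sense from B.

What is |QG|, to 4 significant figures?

75.17

Q is at the origin; QN is horizontal with |QN| = 46.0 and N on the −x side, so N = (-46.00, 0.000). A1 meets QN tangentially, so KN is at right angles to QN, so K = N + (0, 13.2) = (-46.00, 13.20). On A1, N sits at bearing -90° from K; a 129° counterclockwise sweep puts B at bearing 39°, so B = K + 13.2·(cos 39°, sin 39°) = (-35.74, 21.51). A1 meets BG tangentially, so KB is at right angles to BG, so BG runs along (−sin 39°, cos 39°); with |BG| = 34.6, G = (-57.52, 48.40). Then |QG| = |G − Q| = 75.17.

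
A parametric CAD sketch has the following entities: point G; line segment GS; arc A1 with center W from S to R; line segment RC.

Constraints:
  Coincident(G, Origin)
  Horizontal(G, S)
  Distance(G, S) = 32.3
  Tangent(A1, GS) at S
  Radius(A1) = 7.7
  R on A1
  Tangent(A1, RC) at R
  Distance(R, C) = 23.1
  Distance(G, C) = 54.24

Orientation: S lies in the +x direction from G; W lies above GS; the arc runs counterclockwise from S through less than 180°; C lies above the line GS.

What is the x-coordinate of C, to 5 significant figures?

46.961

G is at the origin; GS is horizontal with |GS| = 32.3 and S on the +x side, so S = (32.300, 0.0000). Tangency of A1 to GS means the radius WS is perpendicular to GS, so W = S + (0, 7.7) = (32.300, 7.7000). Since WR ⟂ RC (tangency), |WC| = √(7.7² + 23.1²) = 24.350 regardless of where R sits on A1. So C lies on both circle(G, 54.24) and circle(W, 24.350); the above-GS intersection is C = (46.961, 27.141). R is the foot of the tangent from C: R = (39.598, 5.2458).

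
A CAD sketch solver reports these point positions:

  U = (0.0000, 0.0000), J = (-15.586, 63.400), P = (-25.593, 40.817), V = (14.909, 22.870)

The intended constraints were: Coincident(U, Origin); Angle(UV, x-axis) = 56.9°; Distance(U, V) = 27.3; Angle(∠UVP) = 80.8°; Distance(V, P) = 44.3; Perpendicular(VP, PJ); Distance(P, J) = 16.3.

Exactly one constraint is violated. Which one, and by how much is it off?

Distance(P, J) = 16.3 — off by 8.40.

U = (0.00, 0.00) ✓; UV at 56.90° ✓; |UV| = 27.30 ✓; ∠UVP = 80.80° ✓; |VP| = 44.30 ✓; ∠(VP, PJ) = 90.00° ✓; |PJ| = 24.70 ✗.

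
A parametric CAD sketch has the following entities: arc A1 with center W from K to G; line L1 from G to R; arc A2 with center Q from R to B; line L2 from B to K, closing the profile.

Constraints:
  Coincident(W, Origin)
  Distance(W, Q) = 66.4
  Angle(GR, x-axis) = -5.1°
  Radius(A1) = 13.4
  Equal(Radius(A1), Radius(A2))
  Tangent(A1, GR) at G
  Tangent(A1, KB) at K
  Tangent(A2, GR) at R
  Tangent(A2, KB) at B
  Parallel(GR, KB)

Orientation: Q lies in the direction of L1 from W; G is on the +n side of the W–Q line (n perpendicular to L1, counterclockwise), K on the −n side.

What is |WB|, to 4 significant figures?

67.74

The slot axis is L1's direction at -5.1°, so u = (cos -5.1°, sin -5.1°) = (0.9960, -0.08889) and n = (−sin -5.1°, cos -5.1°) = (0.08889, 0.9960). W is at the origin and Q lies 66.4 along u from W, so Q = 66.4·u = (66.14, -5.903). Tangency of A1 to both parallel lines with radius 13.4 puts G and K at W ± 13.4·n: G = (1.191, 13.35), K = (-1.191, -13.35). Equal radii place R and B the same way about Q: R = Q + 13.4·n = (67.33, 7.444), B = Q − 13.4·n = (64.95, -19.25). Then |WB| = |B − W| = 67.74.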